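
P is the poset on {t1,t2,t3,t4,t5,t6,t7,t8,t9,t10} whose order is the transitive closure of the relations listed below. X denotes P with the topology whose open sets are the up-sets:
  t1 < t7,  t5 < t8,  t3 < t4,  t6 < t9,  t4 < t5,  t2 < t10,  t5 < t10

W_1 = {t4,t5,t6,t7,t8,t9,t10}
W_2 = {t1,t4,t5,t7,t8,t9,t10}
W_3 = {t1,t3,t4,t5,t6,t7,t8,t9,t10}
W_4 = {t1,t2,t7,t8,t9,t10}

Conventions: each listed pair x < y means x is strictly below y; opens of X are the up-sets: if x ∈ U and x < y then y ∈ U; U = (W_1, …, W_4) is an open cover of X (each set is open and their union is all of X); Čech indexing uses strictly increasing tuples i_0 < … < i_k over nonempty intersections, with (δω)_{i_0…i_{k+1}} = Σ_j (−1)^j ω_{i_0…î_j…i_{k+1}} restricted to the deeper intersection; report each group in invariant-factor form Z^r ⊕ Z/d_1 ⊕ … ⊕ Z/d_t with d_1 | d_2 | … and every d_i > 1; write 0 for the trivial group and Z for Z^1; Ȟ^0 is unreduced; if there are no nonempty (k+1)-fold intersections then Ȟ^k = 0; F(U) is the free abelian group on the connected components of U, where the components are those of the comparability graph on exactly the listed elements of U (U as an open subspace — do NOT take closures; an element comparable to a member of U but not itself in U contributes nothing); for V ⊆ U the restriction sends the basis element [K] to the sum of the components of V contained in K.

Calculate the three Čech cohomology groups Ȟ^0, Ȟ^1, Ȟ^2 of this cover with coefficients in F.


nonempty overlaps:
  W12={t4,t5,t7,t8,t9,t10} W13={t4,t5,t6,t7,t8,t9,t10} W14={t7,t8,t9,t10} W23={t1,t4,t5,t7,t8,t9,t10} W24={t1,t7,t8,t9,t10} W34={t1,t7,t8,t9,t10}
  W123={t4,t5,t7,t8,t9,t10} W124={t7,t8,t9,t10} W134={t7,t8,t9,t10} W234={t1,t7,t8,t9,t10}
  W1234={t7,t8,t9,t10}
components per intersection:
  W1: {t4,t5,t8,t10} {t6,t9} {t7}
  W2: {t1,t7} {t4,t5,t8,t10} {t9}
  W3: {t1,t7} {t3,t4,t5,t8,t10} {t6,t9}
  W4: {t1,t7} {t2,t10} {t8} {t9}
  W12: {t4,t5,t8,t10} {t7} {t9}
  W13: {t4,t5,t8,t10} {t6,t9} {t7}
  W14: {t7} {t8} {t9} {t10}
  W23: {t1,t7} {t4,t5,t8,t10} {t9}
  W24: {t1,t7} {t8} {t9} {t10}
  W34: {t1,t7} {t8} {t9} {t10}
  W123: {t4,t5,t8,t10} {t7} {t9}
  W124: {t7} {t8} {t9} {t10}
  W134: {t7} {t8} {t9} {t10}
  W234: {t1,t7} {t8} {t9} {t10}
  W1234: {t7} {t8} {t9} {t10}
C dims 13,21,15,4; δ0: rk 10, SNF 1^10; δ1: rk 11, SNF 1^11; δ2: rk 4, SNF 1^4
degree 0: 13−10−0 = 3 → Ȟ^0 ≅ Z^3
degree 1: 21−11−10 = 0 → Ȟ^1 ≅ 0
degree 2: 15−4−11 = 0 → Ȟ^2 ≅ 0

Ȟ^0 ≅ Z^3; Ȟ^1 ≅ 0; Ȟ^2 ≅ 0


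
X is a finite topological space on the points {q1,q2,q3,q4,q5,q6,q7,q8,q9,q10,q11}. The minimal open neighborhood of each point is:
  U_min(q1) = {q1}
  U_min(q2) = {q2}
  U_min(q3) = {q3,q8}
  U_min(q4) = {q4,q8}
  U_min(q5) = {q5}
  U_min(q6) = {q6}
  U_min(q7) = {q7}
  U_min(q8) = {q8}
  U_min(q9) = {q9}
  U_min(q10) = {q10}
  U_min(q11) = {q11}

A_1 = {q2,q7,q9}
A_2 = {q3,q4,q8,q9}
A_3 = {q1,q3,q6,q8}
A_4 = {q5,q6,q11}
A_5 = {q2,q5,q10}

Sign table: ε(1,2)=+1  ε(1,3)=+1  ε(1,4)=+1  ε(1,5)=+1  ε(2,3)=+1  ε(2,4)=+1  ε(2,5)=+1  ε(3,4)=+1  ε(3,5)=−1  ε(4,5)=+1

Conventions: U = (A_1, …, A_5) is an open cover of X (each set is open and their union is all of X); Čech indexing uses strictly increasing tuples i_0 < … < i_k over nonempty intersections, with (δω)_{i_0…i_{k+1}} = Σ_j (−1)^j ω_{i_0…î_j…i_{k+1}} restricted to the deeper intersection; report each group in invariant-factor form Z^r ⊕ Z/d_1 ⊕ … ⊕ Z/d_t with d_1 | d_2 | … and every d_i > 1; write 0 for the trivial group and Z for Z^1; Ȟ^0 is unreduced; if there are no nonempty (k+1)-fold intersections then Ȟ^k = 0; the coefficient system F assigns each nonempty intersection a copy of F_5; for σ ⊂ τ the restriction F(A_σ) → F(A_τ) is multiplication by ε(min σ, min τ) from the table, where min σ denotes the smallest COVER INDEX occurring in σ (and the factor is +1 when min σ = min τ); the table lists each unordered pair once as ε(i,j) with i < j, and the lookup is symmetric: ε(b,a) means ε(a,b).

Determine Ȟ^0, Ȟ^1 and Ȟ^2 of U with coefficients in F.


nerve simplices:
  A12={q9} A15={q2} A23={q3,q8} A34={q6} A45={q5}
C dims 5,5; δ0: rk_F5 4
degree 0: 5−4−0 = 1 → Ȟ^0 ≅ Z/5
degree 1: 5−0−4 = 1 → Ȟ^1 ≅ Z/5
degree 2: 0−0−0 = 0 → Ȟ^2 ≅ 0

Ȟ^0 = Z/5, Ȟ^1 = Z/5 and Ȟ^2 = 0


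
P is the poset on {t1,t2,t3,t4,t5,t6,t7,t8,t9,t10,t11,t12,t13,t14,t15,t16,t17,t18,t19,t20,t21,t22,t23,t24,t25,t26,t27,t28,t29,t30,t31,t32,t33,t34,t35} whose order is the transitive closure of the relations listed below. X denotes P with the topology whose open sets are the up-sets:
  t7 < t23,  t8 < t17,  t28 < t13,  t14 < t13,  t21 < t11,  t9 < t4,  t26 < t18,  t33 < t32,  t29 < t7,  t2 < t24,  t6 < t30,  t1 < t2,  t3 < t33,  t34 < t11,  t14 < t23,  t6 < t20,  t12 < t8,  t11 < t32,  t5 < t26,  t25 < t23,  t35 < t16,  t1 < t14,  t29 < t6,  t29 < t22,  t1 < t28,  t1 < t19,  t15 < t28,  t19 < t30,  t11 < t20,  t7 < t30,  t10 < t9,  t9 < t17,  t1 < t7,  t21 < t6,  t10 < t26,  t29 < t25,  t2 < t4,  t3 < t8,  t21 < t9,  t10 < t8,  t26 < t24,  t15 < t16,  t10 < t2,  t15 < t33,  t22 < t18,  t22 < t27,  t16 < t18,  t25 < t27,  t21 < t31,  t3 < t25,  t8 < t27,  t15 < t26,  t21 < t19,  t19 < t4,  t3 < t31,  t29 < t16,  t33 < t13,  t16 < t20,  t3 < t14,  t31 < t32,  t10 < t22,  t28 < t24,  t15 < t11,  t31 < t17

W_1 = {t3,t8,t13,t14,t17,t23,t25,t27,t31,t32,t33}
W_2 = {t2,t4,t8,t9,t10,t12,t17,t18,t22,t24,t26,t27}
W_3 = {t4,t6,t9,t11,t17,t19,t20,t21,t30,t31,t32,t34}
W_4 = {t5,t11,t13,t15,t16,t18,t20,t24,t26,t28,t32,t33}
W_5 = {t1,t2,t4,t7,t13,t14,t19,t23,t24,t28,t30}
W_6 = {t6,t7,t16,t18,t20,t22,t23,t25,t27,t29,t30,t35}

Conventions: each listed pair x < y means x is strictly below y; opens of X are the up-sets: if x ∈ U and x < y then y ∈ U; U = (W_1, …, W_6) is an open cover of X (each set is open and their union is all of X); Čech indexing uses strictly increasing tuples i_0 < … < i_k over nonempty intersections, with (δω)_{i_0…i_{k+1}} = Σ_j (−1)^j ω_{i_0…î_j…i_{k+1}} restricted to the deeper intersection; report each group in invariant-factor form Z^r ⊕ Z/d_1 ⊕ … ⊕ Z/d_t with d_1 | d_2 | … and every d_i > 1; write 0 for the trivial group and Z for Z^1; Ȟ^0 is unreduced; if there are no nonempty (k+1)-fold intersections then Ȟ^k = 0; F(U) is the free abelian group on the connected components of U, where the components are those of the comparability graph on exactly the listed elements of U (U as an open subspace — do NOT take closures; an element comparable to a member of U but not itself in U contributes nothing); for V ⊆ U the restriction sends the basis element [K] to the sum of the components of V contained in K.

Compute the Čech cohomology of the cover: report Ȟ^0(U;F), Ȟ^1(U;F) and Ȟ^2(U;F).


Ȟ^0 = Z, Ȟ^1 = 0, Ȟ^2 = Z/2

cover nerve:
  W12={t8,t17,t27} W13={t17,t31,t32} W14={t13,t32,t33} W15={t13,t14,t23} W16={t23,t25,t27} W23={t4,t9,t17} W24={t18,t24,t26} W25={t2,t4,t24} W26={t18,t22,t27} W34={t11,t20,t32} W35={t4,t19,t30} W36={t6,t20,t30} W45={t13,t24,t28} W46={t16,t18,t20} W56={t7,t23,t30}
  W123={t17} W126={t27} W134={t32} W145={t13} W156={t23} W235={t4} W245={t24} W246={t18} W346={t20} W356={t30}
components per intersection:
  W1: {t3,t8,t13,t14,t17,t23,t25,t27,t31,t32,t33}
  W2: {t2,t4,t8,t9,t10,t12,t17,t18,t22,t24,t26,t27}
  W3: {t4,t6,t9,t11,t17,t19,t20,t21,t30,t31,t32,t34}
  W4: {t5,t11,t13,t15,t16,t18,t20,t24,t26,t28,t32,t33}
  W5: {t1,t2,t4,t7,t13,t14,t19,t23,t24,t28,t30}
  W6: {t6,t7,t16,t18,t20,t22,t23,t25,t27,t29,t30,t35}
  W12: {t8,t17,t27}
  W13: {t17,t31,t32}
  W14: {t13,t32,t33}
  W15: {t13,t14,t23}
  W16: {t23,t25,t27}
  W23: {t4,t9,t17}
  W24: {t18,t24,t26}
  W25: {t2,t4,t24}
  W26: {t18,t22,t27}
  W34: {t11,t20,t32}
  W35: {t4,t19,t30}
  W36: {t6,t20,t30}
  W45: {t13,t24,t28}
  W46: {t16,t18,t20}
  W56: {t7,t23,t30}
  W123: {t17}
  W126: {t27}
  W134: {t32}
  W145: {t13}
  W156: {t23}
  W235: {t4}
  W245: {t24}
  W246: {t18}
  W346: {t20}
  W356: {t30}
C dims 6,15,10; δ0: rk 5, SNF 1^5; δ1: rk 10, SNF 1^9·2
Ȟ^0: (6−5)−0=1 ⇒ Z
Ȟ^1: (15−10)−5=0 ⇒ 0
Ȟ^2: (10−0)−10=0 plus torsion [2] ⇒ Z/2


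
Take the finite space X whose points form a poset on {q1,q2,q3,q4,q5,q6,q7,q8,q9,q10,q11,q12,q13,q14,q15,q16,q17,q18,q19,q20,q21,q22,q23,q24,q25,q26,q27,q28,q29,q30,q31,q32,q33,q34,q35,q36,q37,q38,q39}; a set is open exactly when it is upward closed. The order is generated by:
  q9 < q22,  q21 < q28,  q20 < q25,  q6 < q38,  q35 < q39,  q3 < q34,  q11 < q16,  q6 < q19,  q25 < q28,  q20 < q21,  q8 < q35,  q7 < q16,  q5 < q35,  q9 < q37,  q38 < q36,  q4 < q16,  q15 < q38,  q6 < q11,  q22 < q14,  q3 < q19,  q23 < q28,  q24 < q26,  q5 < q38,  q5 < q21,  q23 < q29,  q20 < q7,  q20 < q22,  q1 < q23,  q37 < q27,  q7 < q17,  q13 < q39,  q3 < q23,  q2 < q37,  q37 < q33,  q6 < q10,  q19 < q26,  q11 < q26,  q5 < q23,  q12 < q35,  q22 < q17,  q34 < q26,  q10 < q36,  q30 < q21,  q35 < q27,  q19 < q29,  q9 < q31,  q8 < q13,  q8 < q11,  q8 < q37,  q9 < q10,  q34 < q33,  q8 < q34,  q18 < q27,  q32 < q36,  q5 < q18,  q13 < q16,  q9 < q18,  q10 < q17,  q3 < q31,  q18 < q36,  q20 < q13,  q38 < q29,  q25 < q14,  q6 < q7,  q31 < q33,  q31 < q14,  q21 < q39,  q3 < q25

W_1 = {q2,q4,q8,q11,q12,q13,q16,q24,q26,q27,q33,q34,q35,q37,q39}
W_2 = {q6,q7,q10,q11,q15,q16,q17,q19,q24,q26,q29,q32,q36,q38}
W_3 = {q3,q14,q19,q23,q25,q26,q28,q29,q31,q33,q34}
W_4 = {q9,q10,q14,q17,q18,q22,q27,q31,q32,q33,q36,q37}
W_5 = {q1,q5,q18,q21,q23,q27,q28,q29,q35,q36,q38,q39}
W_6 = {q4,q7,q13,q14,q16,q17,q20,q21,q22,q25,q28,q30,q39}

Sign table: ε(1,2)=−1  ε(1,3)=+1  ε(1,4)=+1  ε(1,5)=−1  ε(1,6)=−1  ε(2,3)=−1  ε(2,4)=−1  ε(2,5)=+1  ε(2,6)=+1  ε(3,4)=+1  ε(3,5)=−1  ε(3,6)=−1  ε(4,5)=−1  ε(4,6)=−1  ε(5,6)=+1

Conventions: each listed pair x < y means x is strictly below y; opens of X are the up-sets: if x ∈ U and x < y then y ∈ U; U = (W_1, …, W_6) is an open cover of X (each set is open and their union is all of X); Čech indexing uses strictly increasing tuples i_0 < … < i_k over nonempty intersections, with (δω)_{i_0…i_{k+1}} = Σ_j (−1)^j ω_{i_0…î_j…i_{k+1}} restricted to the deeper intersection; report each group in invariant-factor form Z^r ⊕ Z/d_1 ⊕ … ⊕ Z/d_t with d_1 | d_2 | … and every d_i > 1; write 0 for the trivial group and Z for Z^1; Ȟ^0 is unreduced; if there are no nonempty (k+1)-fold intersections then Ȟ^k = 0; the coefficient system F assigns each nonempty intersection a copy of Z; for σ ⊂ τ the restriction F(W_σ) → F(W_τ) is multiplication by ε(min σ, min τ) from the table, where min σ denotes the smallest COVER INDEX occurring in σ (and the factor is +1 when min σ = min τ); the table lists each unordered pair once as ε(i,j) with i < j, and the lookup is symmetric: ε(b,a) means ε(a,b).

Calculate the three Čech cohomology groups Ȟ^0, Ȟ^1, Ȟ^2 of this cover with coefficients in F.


Ȟ^0(U;F) ≅ Z, Ȟ^1(U;F) ≅ 0, Ȟ^2(U;F) ≅ Z/2

nerve of the cover:
  W12={q11,q16,q24,q26} W13={q26,q33,q34} W14={q27,q33,q37} W15={q27,q35,q39} W16={q4,q13,q16,q39} W23={q19,q26,q29} W24={q10,q17,q32,q36} W25={q29,q36,q38} W26={q7,q16,q17} W34={q14,q31,q33} W35={q23,q28,q29} W36={q14,q25,q28} W45={q18,q27,q36} W46={q14,q17,q22} W56={q21,q28,q39}
  W123={q26} W126={q16} W134={q33} W145={q27} W156={q39} W235={q29} W245={q36} W246={q17} W346={q14} W356={q28}
C dims 6,15,10; δ0: rk 5, SNF 1^5; δ1: rk 10, SNF 1^9·2
Ȟ^0 = (6 − 5) − 0 = 1, so Ȟ^0 ≅ Z
Ȟ^1 = (15 − 10) − 5 = 0, so Ȟ^1 ≅ 0
Ȟ^2 = (10 − 0) − 10 = 0 plus torsion [2], so Ȟ^2 ≅ Z/2


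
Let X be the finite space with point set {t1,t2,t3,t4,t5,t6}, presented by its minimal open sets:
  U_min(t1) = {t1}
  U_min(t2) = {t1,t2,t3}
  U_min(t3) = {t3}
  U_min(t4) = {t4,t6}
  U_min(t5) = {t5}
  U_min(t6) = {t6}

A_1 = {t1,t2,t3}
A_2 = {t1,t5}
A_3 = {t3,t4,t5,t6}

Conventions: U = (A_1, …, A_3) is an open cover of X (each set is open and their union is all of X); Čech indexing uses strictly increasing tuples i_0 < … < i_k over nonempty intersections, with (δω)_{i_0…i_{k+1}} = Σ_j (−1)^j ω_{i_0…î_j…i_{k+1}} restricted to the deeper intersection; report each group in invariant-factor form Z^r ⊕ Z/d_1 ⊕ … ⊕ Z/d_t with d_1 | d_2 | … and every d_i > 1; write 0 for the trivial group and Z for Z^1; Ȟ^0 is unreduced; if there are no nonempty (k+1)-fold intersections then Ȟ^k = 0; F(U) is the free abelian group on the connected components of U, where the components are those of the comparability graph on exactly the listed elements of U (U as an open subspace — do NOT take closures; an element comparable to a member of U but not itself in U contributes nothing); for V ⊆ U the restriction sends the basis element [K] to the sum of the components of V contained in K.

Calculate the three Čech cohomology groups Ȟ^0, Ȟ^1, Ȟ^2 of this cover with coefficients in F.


Ȟ^0 ≅ Z^3,  Ȟ^1 ≅ 0,  Ȟ^2 ≅ 0

cover nerve:
  A12={t1} A13={t3} A23={t5}
components per intersection:
  A1: {t1,t2,t3}
  A2: {t1} {t5}
  A3: {t3} {t4,t6} {t5}
  A12: {t1}
  A13: {t3}
  A23: {t5}
C dims 6,3; δ0: rk 3, SNF 1^3
Ȟ^0: (6−3)−0=3 ⇒ Z^3
Ȟ^1: (3−0)−3=0 ⇒ 0
Ȟ^2: (0−0)−0=0 ⇒ 0


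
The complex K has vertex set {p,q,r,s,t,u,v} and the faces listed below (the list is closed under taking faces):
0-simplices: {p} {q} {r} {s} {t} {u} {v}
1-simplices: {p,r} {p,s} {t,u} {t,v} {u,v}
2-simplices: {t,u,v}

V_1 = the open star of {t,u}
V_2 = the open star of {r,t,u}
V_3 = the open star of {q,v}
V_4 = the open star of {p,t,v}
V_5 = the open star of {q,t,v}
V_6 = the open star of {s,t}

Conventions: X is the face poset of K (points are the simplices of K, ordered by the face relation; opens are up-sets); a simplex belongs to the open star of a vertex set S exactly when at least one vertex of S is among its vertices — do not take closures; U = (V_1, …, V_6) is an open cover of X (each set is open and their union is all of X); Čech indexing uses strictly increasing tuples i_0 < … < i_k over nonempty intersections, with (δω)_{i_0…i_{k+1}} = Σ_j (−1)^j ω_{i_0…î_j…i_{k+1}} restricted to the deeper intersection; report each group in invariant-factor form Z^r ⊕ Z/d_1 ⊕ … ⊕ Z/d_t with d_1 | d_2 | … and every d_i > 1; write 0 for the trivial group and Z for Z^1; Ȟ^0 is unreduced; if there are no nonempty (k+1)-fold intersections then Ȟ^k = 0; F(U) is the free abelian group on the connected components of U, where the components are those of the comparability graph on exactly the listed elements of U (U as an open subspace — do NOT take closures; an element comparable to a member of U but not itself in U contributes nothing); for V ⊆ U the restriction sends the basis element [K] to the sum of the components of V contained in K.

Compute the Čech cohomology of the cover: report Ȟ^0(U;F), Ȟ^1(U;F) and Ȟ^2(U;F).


Ȟ^0 ≅ Z^3,  Ȟ^1 ≅ 0,  Ȟ^2 ≅ 0

cover nerve:
  V1={{t},{u},{t,u},{t,v},{u,v},{t,u,v}} V2={{r},{t},{u},{p,r},{t,u},{t,v},{u,v},{t,u,v}} V3={{q},{v},{t,v},{u,v},{t,u,v}} V4={{p},{t},{v},{p,r},{p,s},{t,u},{t,v},{u,v},{t,u,v}} V5={{q},{t},{v},{t,u},{t,v},{u,v},{t,u,v}} V6={{s},{t},{p,s},{t,u},{t,v},{t,u,v}}
  V12={{t},{u},{t,u},{t,v},{u,v},{t,u,v}} V13={{t,v},{u,v},{t,u,v}} V14={{t},{t,u},{t,v},{u,v},{t,u,v}} V15={{t},{t,u},{t,v},{u,v},{t,u,v}} V16={{t},{t,u},{t,v},{t,u,v}} V23={{t,v},{u,v},{t,u,v}} V24={{t},{p,r},{t,u},{t,v},{u,v},{t,u,v}} V25={{t},{t,u},{t,v},{u,v},{t,u,v}} V26={{t},{t,u},{t,v},{t,u,v}} V34={{v},{t,v},{u,v},{t,u,v}} V35={{q},{v},{t,v},{u,v},{t,u,v}} V36={{t,v},{t,u,v}} V45={{t},{v},{t,u},{t,v},{u,v},{t,u,v}} V46={{t},{p,s},{t,u},{t,v},{t,u,v}} V56={{t},{t,u},{t,v},{t,u,v}}
  V123={{t,v},{u,v},{t,u,v}} V124={{t},{t,u},{t,v},{u,v},{t,u,v}} V125={{t},{t,u},{t,v},{u,v},{t,u,v}} V126={{t},{t,u},{t,v},{t,u,v}} V134={{t,v},{u,v},{t,u,v}} V135={{t,v},{u,v},{t,u,v}} V136={{t,v},{t,u,v}} V145={{t},{t,u},{t,v},{u,v},{t,u,v}} V146={{t},{t,u},{t,v},{t,u,v}} V156={{t},{t,u},{t,v},{t,u,v}} V234={{t,v},{u,v},{t,u,v}} V235={{t,v},{u,v},{t,u,v}} V236={{t,v},{t,u,v}} V245={{t},{t,u},{t,v},{u,v},{t,u,v}} V246={{t},{t,u},{t,v},{t,u,v}} V256={{t},{t,u},{t,v},{t,u,v}} V345={{v},{t,v},{u,v},{t,u,v}} V346={{t,v},{t,u,v}} V356={{t,v},{t,u,v}} V456={{t},{t,u},{t,v},{t,u,v}}
  V1234={{t,v},{u,v},{t,u,v}} V1235={{t,v},{u,v},{t,u,v}} V1236={{t,v},{t,u,v}} V1245={{t},{t,u},{t,v},{u,v},{t,u,v}} V1246={{t},{t,u},{t,v},{t,u,v}} V1256={{t},{t,u},{t,v},{t,u,v}} V1345={{t,v},{u,v},{t,u,v}} V1346={{t,v},{t,u,v}} V1356={{t,v},{t,u,v}} V1456={{t},{t,u},{t,v},{t,u,v}} V2345={{t,v},{u,v},{t,u,v}} V2346={{t,v},{t,u,v}} V2356={{t,v},{t,u,v}} V2456={{t},{t,u},{t,v},{t,u,v}} V3456={{t,v},{t,u,v}}
  V12345={{t,v},{u,v},{t,u,v}} V12346={{t,v},{t,u,v}} V12356={{t,v},{t,u,v}} V12456={{t},{t,u},{t,v},{t,u,v}} V13456={{t,v},{t,u,v}} V23456={{t,v},{t,u,v}}
  V123456={{t,v},{t,u,v}}
components per intersection:
  V1: {{t},{u},{t,u},{t,v},{u,v},{t,u,v}}
  V2: {{r},{p,r}} {{t},{u},{t,u},{t,v},{u,v},{t,u,v}}
  V3: {{q}} {{v},{t,v},{u,v},{t,u,v}}
  V4: {{p},{p,r},{p,s}} {{t},{v},{t,u},{t,v},{u,v},{t,u,v}}
  V5: {{q}} {{t},{v},{t,u},{t,v},{u,v},{t,u,v}}
  V6: {{s},{p,s}} {{t},{t,u},{t,v},{t,u,v}}
  V12: {{t},{u},{t,u},{t,v},{u,v},{t,u,v}}
  V13: {{t,v},{u,v},{t,u,v}}
  V14: {{t},{t,u},{t,v},{u,v},{t,u,v}}
  V15: {{t},{t,u},{t,v},{u,v},{t,u,v}}
  V16: {{t},{t,u},{t,v},{t,u,v}}
  V23: {{t,v},{u,v},{t,u,v}}
  V24: {{t},{t,u},{t,v},{u,v},{t,u,v}} {{p,r}}
  V25: {{t},{t,u},{t,v},{u,v},{t,u,v}}
  V26: {{t},{t,u},{t,v},{t,u,v}}
  V34: {{v},{t,v},{u,v},{t,u,v}}
  V35: {{q}} {{v},{t,v},{u,v},{t,u,v}}
  V36: {{t,v},{t,u,v}}
  V45: {{t},{v},{t,u},{t,v},{u,v},{t,u,v}}
  V46: {{t},{t,u},{t,v},{t,u,v}} {{p,s}}
  V56: {{t},{t,u},{t,v},{t,u,v}}
  V123: {{t,v},{u,v},{t,u,v}}
  V124: {{t},{t,u},{t,v},{u,v},{t,u,v}}
  V125: {{t},{t,u},{t,v},{u,v},{t,u,v}}
  V126: {{t},{t,u},{t,v},{t,u,v}}
  V134: {{t,v},{u,v},{t,u,v}}
  V135: {{t,v},{u,v},{t,u,v}}
  V136: {{t,v},{t,u,v}}
  V145: {{t},{t,u},{t,v},{u,v},{t,u,v}}
  V146: {{t},{t,u},{t,v},{t,u,v}}
  V156: {{t},{t,u},{t,v},{t,u,v}}
  V234: {{t,v},{u,v},{t,u,v}}
  V235: {{t,v},{u,v},{t,u,v}}
  V236: {{t,v},{t,u,v}}
  V245: {{t},{t,u},{t,v},{u,v},{t,u,v}}
  V246: {{t},{t,u},{t,v},{t,u,v}}
  V256: {{t},{t,u},{t,v},{t,u,v}}
  V345: {{v},{t,v},{u,v},{t,u,v}}
  V346: {{t,v},{t,u,v}}
  V356: {{t,v},{t,u,v}}
  V456: {{t},{t,u},{t,v},{t,u,v}}
  V1234: {{t,v},{u,v},{t,u,v}}
  V1235: {{t,v},{u,v},{t,u,v}}
  V1236: {{t,v},{t,u,v}}
  V1245: {{t},{t,u},{t,v},{u,v},{t,u,v}}
  V1246: {{t},{t,u},{t,v},{t,u,v}}
  V1256: {{t},{t,u},{t,v},{t,u,v}}
  V1345: {{t,v},{u,v},{t,u,v}}
  V1346: {{t,v},{t,u,v}}
  V1356: {{t,v},{t,u,v}}
  V1456: {{t},{t,u},{t,v},{t,u,v}}
  V2345: {{t,v},{u,v},{t,u,v}}
  V2346: {{t,v},{t,u,v}}
  V2356: {{t,v},{t,u,v}}
  V2456: {{t},{t,u},{t,v},{t,u,v}}
  V3456: {{t,v},{t,u,v}}
  V12345: {{t,v},{u,v},{t,u,v}}
  V12346: {{t,v},{t,u,v}}
  V12356: {{t,v},{t,u,v}}
  V12456: {{t},{t,u},{t,v},{t,u,v}}
  V13456: {{t,v},{t,u,v}}
  V23456: {{t,v},{t,u,v}}
  V123456: {{t,v},{t,u,v}}
C dims 11,18,20,15; δ0: rk 8, SNF 1^8; δ1: rk 10, SNF 1^10; δ2: rk 10, SNF 1^10
Ȟ^0: (11−8)−0=3 ⇒ Z^3
Ȟ^1: (18−10)−8=0 ⇒ 0
Ȟ^2: (20−10)−10=0 ⇒ 0


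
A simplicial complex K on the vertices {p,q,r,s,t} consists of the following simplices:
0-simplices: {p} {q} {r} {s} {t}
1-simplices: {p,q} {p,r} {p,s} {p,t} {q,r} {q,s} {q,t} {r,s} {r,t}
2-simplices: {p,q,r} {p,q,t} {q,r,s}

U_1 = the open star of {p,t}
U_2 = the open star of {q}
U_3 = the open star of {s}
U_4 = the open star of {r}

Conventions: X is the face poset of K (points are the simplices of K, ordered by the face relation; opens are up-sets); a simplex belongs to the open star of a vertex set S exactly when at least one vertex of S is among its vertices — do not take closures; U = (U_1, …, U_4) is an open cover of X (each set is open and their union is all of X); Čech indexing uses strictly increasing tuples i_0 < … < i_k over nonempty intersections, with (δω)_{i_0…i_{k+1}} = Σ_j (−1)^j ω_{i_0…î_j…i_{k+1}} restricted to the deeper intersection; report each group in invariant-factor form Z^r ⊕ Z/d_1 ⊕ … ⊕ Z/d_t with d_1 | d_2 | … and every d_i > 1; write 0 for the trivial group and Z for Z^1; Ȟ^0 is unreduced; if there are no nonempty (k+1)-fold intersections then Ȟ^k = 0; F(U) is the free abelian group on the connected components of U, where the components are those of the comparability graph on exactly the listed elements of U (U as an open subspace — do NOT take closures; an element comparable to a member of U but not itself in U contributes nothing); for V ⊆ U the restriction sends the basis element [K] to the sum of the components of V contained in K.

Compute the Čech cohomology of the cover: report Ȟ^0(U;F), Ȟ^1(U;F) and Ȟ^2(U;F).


nerve simplices:
  U1={{p},{t},{p,q},{p,r},{p,s},{p,t},{q,t},{r,t},{p,q,r},{p,q,t}} U2={{q},{p,q},{q,r},{q,s},{q,t},{p,q,r},{p,q,t},{q,r,s}} U3={{s},{p,s},{q,s},{r,s},{q,r,s}} U4={{r},{p,r},{q,r},{r,s},{r,t},{p,q,r},{q,r,s}}
  U12={{p,q},{q,t},{p,q,r},{p,q,t}} U13={{p,s}} U14={{p,r},{r,t},{p,q,r}} U23={{q,s},{q,r,s}} U24={{q,r},{p,q,r},{q,r,s}} U34={{r,s},{q,r,s}}
  U124={{p,q,r}} U234={{q,r,s}}
components per intersection:
  U1: {{p},{t},{p,q},{p,r},{p,s},{p,t},{q,t},{r,t},{p,q,r},{p,q,t}}
  U2: {{q},{p,q},{q,r},{q,s},{q,t},{p,q,r},{p,q,t},{q,r,s}}
  U3: {{s},{p,s},{q,s},{r,s},{q,r,s}}
  U4: {{r},{p,r},{q,r},{r,s},{r,t},{p,q,r},{q,r,s}}
  U12: {{p,q},{q,t},{p,q,r},{p,q,t}}
  U13: {{p,s}}
  U14: {{p,r},{p,q,r}} {{r,t}}
  U23: {{q,s},{q,r,s}}
  U24: {{q,r},{p,q,r},{q,r,s}}
  U34: {{r,s},{q,r,s}}
  U124: {{p,q,r}}
  U234: {{q,r,s}}
C dims 4,7,2; δ0: rk 3, SNF 1^3; δ1: rk 2, SNF 1^2
degree 0: 4−3−0 = 1 → Ȟ^0 ≅ Z
degree 1: 7−2−3 = 2 → Ȟ^1 ≅ Z^2
degree 2: 2−0−2 = 0 → Ȟ^2 ≅ 0

Ȟ^0 = Z, Ȟ^1 = Z^2 and Ȟ^2 = 0


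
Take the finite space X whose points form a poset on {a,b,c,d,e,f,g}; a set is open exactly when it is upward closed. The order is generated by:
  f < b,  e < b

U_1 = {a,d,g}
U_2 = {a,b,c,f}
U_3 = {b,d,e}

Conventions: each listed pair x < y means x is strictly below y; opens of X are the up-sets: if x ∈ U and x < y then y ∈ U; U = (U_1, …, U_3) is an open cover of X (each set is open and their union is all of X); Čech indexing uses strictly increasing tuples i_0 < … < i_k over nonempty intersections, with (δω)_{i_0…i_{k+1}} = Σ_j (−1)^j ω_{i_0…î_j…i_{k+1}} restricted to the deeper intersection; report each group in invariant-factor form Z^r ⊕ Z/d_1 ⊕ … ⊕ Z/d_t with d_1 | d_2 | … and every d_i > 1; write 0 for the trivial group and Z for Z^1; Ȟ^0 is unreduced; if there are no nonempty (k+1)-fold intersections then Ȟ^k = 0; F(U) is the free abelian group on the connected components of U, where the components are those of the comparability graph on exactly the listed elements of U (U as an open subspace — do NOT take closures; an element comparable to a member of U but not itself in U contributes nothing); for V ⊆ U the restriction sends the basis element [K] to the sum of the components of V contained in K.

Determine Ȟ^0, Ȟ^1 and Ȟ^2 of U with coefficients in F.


cover nerve:
  U12={a} U13={d} U23={b}
components per intersection:
  U1: {a} {d} {g}
  U2: {a} {b,f} {c}
  U3: {b,e} {d}
  U12: {a}
  U13: {d}
  U23: {b}
C dims 8,3; δ0: rk 3, SNF 1^3
Ȟ^0: (8−3)−0=5 ⇒ Z^5
Ȟ^1: (3−0)−3=0 ⇒ 0
Ȟ^2: (0−0)−0=0 ⇒ 0

Ȟ^0 ≅ Z^5; Ȟ^1 ≅ 0; Ȟ^2 ≅ 0


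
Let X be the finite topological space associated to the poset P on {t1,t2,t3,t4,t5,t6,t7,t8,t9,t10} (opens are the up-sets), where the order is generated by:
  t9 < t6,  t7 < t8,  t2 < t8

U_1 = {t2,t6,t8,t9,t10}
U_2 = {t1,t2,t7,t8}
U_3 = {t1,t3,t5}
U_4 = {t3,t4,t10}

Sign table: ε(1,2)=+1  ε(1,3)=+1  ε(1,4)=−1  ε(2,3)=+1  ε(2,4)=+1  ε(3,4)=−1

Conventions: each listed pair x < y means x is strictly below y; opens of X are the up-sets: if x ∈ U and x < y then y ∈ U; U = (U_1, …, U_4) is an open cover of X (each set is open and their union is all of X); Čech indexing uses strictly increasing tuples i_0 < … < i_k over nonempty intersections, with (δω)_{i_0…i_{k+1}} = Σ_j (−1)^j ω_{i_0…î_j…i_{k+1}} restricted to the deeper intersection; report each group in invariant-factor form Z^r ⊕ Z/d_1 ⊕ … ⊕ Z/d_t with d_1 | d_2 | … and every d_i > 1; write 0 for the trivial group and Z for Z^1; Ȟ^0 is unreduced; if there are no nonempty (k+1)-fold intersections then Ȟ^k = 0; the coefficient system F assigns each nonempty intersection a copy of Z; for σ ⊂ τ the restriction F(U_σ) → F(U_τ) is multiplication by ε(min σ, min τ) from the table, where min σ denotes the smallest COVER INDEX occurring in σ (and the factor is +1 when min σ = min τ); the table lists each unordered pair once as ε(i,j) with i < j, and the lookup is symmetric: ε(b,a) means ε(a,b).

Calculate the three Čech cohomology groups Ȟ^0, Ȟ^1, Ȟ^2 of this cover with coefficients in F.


nonempty intersections:
  U12={t2,t8} U14={t10} U23={t1} U34={t3}
C dims 4,4; δ0: rk 3, SNF 1^3
Ȟ^0: (4−3)−0=1 ⇒ Z
Ȟ^1: (4−0)−3=1 ⇒ Z
Ȟ^2: (0−0)−0=0 ⇒ 0

Ȟ^0 = Z, Ȟ^1 = Z, Ȟ^2 = 0


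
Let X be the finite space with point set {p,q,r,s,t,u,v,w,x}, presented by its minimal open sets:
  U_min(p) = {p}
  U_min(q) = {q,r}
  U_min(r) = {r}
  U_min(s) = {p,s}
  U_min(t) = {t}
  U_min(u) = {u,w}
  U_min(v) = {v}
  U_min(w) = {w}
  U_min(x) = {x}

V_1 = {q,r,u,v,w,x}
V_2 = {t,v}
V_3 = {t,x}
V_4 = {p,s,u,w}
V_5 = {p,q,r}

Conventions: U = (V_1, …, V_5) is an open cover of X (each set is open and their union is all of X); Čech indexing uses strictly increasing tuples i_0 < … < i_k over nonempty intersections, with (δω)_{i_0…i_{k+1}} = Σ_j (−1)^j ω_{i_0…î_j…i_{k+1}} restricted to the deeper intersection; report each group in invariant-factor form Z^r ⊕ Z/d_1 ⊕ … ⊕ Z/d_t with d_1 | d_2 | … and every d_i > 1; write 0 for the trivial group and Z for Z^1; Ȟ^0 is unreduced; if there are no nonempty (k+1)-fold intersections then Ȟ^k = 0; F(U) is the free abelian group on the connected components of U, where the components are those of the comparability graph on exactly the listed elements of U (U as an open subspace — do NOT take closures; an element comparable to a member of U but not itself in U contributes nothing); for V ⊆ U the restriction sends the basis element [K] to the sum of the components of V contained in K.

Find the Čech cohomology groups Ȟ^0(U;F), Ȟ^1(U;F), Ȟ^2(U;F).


Ȟ^0 ≅ Z^6,  Ȟ^1 ≅ 0,  Ȟ^2 ≅ 0

nonempty intersections:
  V12={v} V13={x} V14={u,w} V15={q,r} V23={t} V45={p}
components per intersection:
  V1: {q,r} {u,w} {v} {x}
  V2: {t} {v}
  V3: {t} {x}
  V4: {p,s} {u,w}
  V5: {p} {q,r}
  V12: {v}
  V13: {x}
  V14: {u,w}
  V15: {q,r}
  V23: {t}
  V45: {p}
C dims 12,6; δ0: rk 6, SNF 1^6
Ȟ^0: (12−6)−0=6 ⇒ Z^6
Ȟ^1: (6−0)−6=0 ⇒ 0
Ȟ^2: (0−0)−0=0 ⇒ 0


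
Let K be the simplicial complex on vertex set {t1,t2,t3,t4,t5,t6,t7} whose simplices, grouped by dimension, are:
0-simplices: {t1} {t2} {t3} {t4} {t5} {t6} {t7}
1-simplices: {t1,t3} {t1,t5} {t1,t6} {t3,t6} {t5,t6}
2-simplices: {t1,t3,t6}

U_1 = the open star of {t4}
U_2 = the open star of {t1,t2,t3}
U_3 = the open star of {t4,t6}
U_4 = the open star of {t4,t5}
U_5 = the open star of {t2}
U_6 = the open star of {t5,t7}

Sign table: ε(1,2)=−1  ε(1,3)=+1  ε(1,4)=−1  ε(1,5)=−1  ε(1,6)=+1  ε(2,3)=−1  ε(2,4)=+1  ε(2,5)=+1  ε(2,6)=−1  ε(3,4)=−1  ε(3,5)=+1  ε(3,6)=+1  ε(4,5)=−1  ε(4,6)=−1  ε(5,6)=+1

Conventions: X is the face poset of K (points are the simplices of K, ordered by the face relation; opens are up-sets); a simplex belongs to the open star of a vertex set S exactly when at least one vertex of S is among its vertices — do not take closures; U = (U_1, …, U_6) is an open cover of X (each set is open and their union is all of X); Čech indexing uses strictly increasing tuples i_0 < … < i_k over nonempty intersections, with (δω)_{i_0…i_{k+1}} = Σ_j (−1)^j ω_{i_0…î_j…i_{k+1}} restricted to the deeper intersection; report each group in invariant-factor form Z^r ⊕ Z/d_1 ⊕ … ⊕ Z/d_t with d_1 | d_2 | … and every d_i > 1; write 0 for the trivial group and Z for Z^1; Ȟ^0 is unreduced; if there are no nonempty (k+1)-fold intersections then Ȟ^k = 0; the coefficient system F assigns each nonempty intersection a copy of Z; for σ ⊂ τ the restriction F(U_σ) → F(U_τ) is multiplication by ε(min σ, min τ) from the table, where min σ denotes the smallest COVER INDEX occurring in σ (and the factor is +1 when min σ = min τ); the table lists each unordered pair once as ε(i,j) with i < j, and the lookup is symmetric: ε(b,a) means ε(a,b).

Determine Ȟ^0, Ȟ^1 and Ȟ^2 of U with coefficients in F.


Ȟ^0(U;F) ≅ Z,  Ȟ^1(U;F) ≅ Z,  Ȟ^2(U;F) ≅ 0

cover nerve:
  U1={{t4}} U2={{t1},{t2},{t3},{t1,t3},{t1,t5},{t1,t6},{t3,t6},{t1,t3,t6}} U3={{t4},{t6},{t1,t6},{t3,t6},{t5,t6},{t1,t3,t6}} U4={{t4},{t5},{t1,t5},{t5,t6}} U5={{t2}} U6={{t5},{t7},{t1,t5},{t5,t6}}
  U13={{t4}} U14={{t4}} U23={{t1,t6},{t3,t6},{t1,t3,t6}} U24={{t1,t5}} U25={{t2}} U26={{t1,t5}} U34={{t4},{t5,t6}} U36={{t5,t6}} U46={{t5},{t1,t5},{t5,t6}}
  U134={{t4}} U246={{t1,t5}} U346={{t5,t6}}
C dims 6,9,3; δ0: rk 5, SNF 1^5; δ1: rk 3, SNF 1^3
Ȟ^0: (6−5)−0=1 ⇒ Z
Ȟ^1: (9−3)−5=1 ⇒ Z
Ȟ^2: (3−0)−3=0 ⇒ 0


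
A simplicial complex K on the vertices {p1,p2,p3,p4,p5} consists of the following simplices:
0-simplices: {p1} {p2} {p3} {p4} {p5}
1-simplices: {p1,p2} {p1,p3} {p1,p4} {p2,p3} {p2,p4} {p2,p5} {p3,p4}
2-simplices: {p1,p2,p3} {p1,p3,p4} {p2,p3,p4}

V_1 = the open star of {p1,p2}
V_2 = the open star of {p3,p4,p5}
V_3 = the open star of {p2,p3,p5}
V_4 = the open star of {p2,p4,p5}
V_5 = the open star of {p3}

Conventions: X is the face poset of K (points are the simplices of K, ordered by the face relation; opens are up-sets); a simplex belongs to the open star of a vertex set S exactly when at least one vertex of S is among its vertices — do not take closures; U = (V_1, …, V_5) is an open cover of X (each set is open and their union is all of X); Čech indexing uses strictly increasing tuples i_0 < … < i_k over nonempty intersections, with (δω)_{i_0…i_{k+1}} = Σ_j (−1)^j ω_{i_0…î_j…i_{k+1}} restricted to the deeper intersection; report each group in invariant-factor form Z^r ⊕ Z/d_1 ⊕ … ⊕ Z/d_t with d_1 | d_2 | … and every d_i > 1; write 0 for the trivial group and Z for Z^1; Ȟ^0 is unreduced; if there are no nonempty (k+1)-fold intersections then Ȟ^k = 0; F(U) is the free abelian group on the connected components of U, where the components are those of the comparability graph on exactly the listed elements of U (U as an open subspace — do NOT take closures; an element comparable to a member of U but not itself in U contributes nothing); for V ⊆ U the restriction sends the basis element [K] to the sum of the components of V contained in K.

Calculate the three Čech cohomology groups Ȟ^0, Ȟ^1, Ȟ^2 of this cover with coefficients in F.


nerve simplices:
  V1={{p1},{p2},{p1,p2},{p1,p3},{p1,p4},{p2,p3},{p2,p4},{p2,p5},{p1,p2,p3},{p1,p3,p4},{p2,p3,p4}} V2={{p3},{p4},{p5},{p1,p3},{p1,p4},{p2,p3},{p2,p4},{p2,p5},{p3,p4},{p1,p2,p3},{p1,p3,p4},{p2,p3,p4}} V3={{p2},{p3},{p5},{p1,p2},{p1,p3},{p2,p3},{p2,p4},{p2,p5},{p3,p4},{p1,p2,p3},{p1,p3,p4},{p2,p3,p4}} V4={{p2},{p4},{p5},{p1,p2},{p1,p4},{p2,p3},{p2,p4},{p2,p5},{p3,p4},{p1,p2,p3},{p1,p3,p4},{p2,p3,p4}} V5={{p3},{p1,p3},{p2,p3},{p3,p4},{p1,p2,p3},{p1,p3,p4},{p2,p3,p4}}
  V12={{p1,p3},{p1,p4},{p2,p3},{p2,p4},{p2,p5},{p1,p2,p3},{p1,p3,p4},{p2,p3,p4}} V13={{p2},{p1,p2},{p1,p3},{p2,p3},{p2,p4},{p2,p5},{p1,p2,p3},{p1,p3,p4},{p2,p3,p4}} V14={{p2},{p1,p2},{p1,p4},{p2,p3},{p2,p4},{p2,p5},{p1,p2,p3},{p1,p3,p4},{p2,p3,p4}} V15={{p1,p3},{p2,p3},{p1,p2,p3},{p1,p3,p4},{p2,p3,p4}} V23={{p3},{p5},{p1,p3},{p2,p3},{p2,p4},{p2,p5},{p3,p4},{p1,p2,p3},{p1,p3,p4},{p2,p3,p4}} V24={{p4},{p5},{p1,p4},{p2,p3},{p2,p4},{p2,p5},{p3,p4},{p1,p2,p3},{p1,p3,p4},{p2,p3,p4}} V25={{p3},{p1,p3},{p2,p3},{p3,p4},{p1,p2,p3},{p1,p3,p4},{p2,p3,p4}} V34={{p2},{p5},{p1,p2},{p2,p3},{p2,p4},{p2,p5},{p3,p4},{p1,p2,p3},{p1,p3,p4},{p2,p3,p4}} V35={{p3},{p1,p3},{p2,p3},{p3,p4},{p1,p2,p3},{p1,p3,p4},{p2,p3,p4}} V45={{p2,p3},{p3,p4},{p1,p2,p3},{p1,p3,p4},{p2,p3,p4}}
  V123={{p1,p3},{p2,p3},{p2,p4},{p2,p5},{p1,p2,p3},{p1,p3,p4},{p2,p3,p4}} V124={{p1,p4},{p2,p3},{p2,p4},{p2,p5},{p1,p2,p3},{p1,p3,p4},{p2,p3,p4}} V125={{p1,p3},{p2,p3},{p1,p2,p3},{p1,p3,p4},{p2,p3,p4}} V134={{p2},{p1,p2},{p2,p3},{p2,p4},{p2,p5},{p1,p2,p3},{p1,p3,p4},{p2,p3,p4}} V135={{p1,p3},{p2,p3},{p1,p2,p3},{p1,p3,p4},{p2,p3,p4}} V145={{p2,p3},{p1,p2,p3},{p1,p3,p4},{p2,p3,p4}} V234={{p5},{p2,p3},{p2,p4},{p2,p5},{p3,p4},{p1,p2,p3},{p1,p3,p4},{p2,p3,p4}} V235={{p3},{p1,p3},{p2,p3},{p3,p4},{p1,p2,p3},{p1,p3,p4},{p2,p3,p4}} V245={{p2,p3},{p3,p4},{p1,p2,p3},{p1,p3,p4},{p2,p3,p4}} V345={{p2,p3},{p3,p4},{p1,p2,p3},{p1,p3,p4},{p2,p3,p4}}
  V1234={{p2,p3},{p2,p4},{p2,p5},{p1,p2,p3},{p1,p3,p4},{p2,p3,p4}} V1235={{p1,p3},{p2,p3},{p1,p2,p3},{p1,p3,p4},{p2,p3,p4}} V1245={{p2,p3},{p1,p2,p3},{p1,p3,p4},{p2,p3,p4}} V1345={{p2,p3},{p1,p2,p3},{p1,p3,p4},{p2,p3,p4}} V2345={{p2,p3},{p3,p4},{p1,p2,p3},{p1,p3,p4},{p2,p3,p4}}
  V12345={{p2,p3},{p1,p2,p3},{p1,p3,p4},{p2,p3,p4}}
components per intersection:
  V1: {{p1},{p2},{p1,p2},{p1,p3},{p1,p4},{p2,p3},{p2,p4},{p2,p5},{p1,p2,p3},{p1,p3,p4},{p2,p3,p4}}
  V2: {{p3},{p4},{p1,p3},{p1,p4},{p2,p3},{p2,p4},{p3,p4},{p1,p2,p3},{p1,p3,p4},{p2,p3,p4}} {{p5},{p2,p5}}
  V3: {{p2},{p3},{p5},{p1,p2},{p1,p3},{p2,p3},{p2,p4},{p2,p5},{p3,p4},{p1,p2,p3},{p1,p3,p4},{p2,p3,p4}}
  V4: {{p2},{p4},{p5},{p1,p2},{p1,p4},{p2,p3},{p2,p4},{p2,p5},{p3,p4},{p1,p2,p3},{p1,p3,p4},{p2,p3,p4}}
  V5: {{p3},{p1,p3},{p2,p3},{p3,p4},{p1,p2,p3},{p1,p3,p4},{p2,p3,p4}}
  V12: {{p1,p3},{p1,p4},{p2,p3},{p2,p4},{p1,p2,p3},{p1,p3,p4},{p2,p3,p4}} {{p2,p5}}
  V13: {{p2},{p1,p2},{p1,p3},{p2,p3},{p2,p4},{p2,p5},{p1,p2,p3},{p1,p3,p4},{p2,p3,p4}}
  V14: {{p2},{p1,p2},{p2,p3},{p2,p4},{p2,p5},{p1,p2,p3},{p2,p3,p4}} {{p1,p4},{p1,p3,p4}}
  V15: {{p1,p3},{p2,p3},{p1,p2,p3},{p1,p3,p4},{p2,p3,p4}}
  V23: {{p3},{p1,p3},{p2,p3},{p2,p4},{p3,p4},{p1,p2,p3},{p1,p3,p4},{p2,p3,p4}} {{p5},{p2,p5}}
  V24: {{p4},{p1,p4},{p2,p3},{p2,p4},{p3,p4},{p1,p2,p3},{p1,p3,p4},{p2,p3,p4}} {{p5},{p2,p5}}
  V25: {{p3},{p1,p3},{p2,p3},{p3,p4},{p1,p2,p3},{p1,p3,p4},{p2,p3,p4}}
  V34: {{p2},{p5},{p1,p2},{p2,p3},{p2,p4},{p2,p5},{p3,p4},{p1,p2,p3},{p1,p3,p4},{p2,p3,p4}}
  V35: {{p3},{p1,p3},{p2,p3},{p3,p4},{p1,p2,p3},{p1,p3,p4},{p2,p3,p4}}
  V45: {{p2,p3},{p3,p4},{p1,p2,p3},{p1,p3,p4},{p2,p3,p4}}
  V123: {{p1,p3},{p2,p3},{p2,p4},{p1,p2,p3},{p1,p3,p4},{p2,p3,p4}} {{p2,p5}}
  V124: {{p1,p4},{p1,p3,p4}} {{p2,p3},{p2,p4},{p1,p2,p3},{p2,p3,p4}} {{p2,p5}}
  V125: {{p1,p3},{p2,p3},{p1,p2,p3},{p1,p3,p4},{p2,p3,p4}}
  V134: {{p2},{p1,p2},{p2,p3},{p2,p4},{p2,p5},{p1,p2,p3},{p2,p3,p4}} {{p1,p3,p4}}
  V135: {{p1,p3},{p2,p3},{p1,p2,p3},{p1,p3,p4},{p2,p3,p4}}
  V145: {{p2,p3},{p1,p2,p3},{p2,p3,p4}} {{p1,p3,p4}}
  V234: {{p5},{p2,p5}} {{p2,p3},{p2,p4},{p3,p4},{p1,p2,p3},{p1,p3,p4},{p2,p3,p4}}
  V235: {{p3},{p1,p3},{p2,p3},{p3,p4},{p1,p2,p3},{p1,p3,p4},{p2,p3,p4}}
  V245: {{p2,p3},{p3,p4},{p1,p2,p3},{p1,p3,p4},{p2,p3,p4}}
  V345: {{p2,p3},{p3,p4},{p1,p2,p3},{p1,p3,p4},{p2,p3,p4}}
  V1234: {{p2,p3},{p2,p4},{p1,p2,p3},{p2,p3,p4}} {{p2,p5}} {{p1,p3,p4}}
  V1235: {{p1,p3},{p2,p3},{p1,p2,p3},{p1,p3,p4},{p2,p3,p4}}
  V1245: {{p2,p3},{p1,p2,p3},{p2,p3,p4}} {{p1,p3,p4}}
  V1345: {{p2,p3},{p1,p2,p3},{p2,p3,p4}} {{p1,p3,p4}}
  V2345: {{p2,p3},{p3,p4},{p1,p2,p3},{p1,p3,p4},{p2,p3,p4}}
  V12345: {{p2,p3},{p1,p2,p3},{p2,p3,p4}} {{p1,p3,p4}}
C dims 6,14,16,9; δ0: rk 5, SNF 1^5; δ1: rk 9, SNF 1^9; δ2: rk 7, SNF 1^7
degree 0: 6−5−0 = 1 → Ȟ^0 ≅ Z
degree 1: 14−9−5 = 0 → Ȟ^1 ≅ 0
degree 2: 16−7−9 = 0 → Ȟ^2 ≅ 0

Ȟ^0(U;F) ≅ Z,  Ȟ^1(U;F) ≅ 0,  Ȟ^2(U;F) ≅ 0


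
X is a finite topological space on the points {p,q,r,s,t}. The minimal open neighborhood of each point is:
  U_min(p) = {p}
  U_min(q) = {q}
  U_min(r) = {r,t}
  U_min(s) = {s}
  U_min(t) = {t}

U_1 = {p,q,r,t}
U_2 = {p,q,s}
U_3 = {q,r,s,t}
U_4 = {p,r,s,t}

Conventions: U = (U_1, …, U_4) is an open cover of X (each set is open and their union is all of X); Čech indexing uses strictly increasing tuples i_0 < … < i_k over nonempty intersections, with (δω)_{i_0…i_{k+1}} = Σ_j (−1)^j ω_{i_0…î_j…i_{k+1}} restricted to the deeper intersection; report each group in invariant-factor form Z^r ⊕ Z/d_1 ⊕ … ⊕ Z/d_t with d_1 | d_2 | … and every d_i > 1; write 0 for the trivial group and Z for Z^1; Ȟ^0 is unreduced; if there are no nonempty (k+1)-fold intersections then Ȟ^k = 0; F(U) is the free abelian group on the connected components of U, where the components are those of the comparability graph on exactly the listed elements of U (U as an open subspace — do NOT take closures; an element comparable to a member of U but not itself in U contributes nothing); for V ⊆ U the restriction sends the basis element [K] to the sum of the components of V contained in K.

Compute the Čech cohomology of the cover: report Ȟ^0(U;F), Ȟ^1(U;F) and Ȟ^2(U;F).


Ȟ^0 = Z^4, Ȟ^1 = 0 and Ȟ^2 = 0

nonempty overlaps:
  U12={p,q} U13={q,r,t} U14={p,r,t} U23={q,s} U24={p,s} U34={r,s,t}
  U123={q} U124={p} U134={r,t} U234={s}
components per intersection:
  U1: {p} {q} {r,t}
  U2: {p} {q} {s}
  U3: {q} {r,t} {s}
  U4: {p} {r,t} {s}
  U12: {p} {q}
  U13: {q} {r,t}
  U14: {p} {r,t}
  U23: {q} {s}
  U24: {p} {s}
  U34: {r,t} {s}
  U123: {q}
  U124: {p}
  U134: {r,t}
  U234: {s}
C dims 12,12,4; δ0: rk 8, SNF 1^8; δ1: rk 4, SNF 1^4
degree 0: 12−8−0 = 4 → Ȟ^0 ≅ Z^4
degree 1: 12−4−8 = 0 → Ȟ^1 ≅ 0
degree 2: 4−0−4 = 0 → Ȟ^2 ≅ 0


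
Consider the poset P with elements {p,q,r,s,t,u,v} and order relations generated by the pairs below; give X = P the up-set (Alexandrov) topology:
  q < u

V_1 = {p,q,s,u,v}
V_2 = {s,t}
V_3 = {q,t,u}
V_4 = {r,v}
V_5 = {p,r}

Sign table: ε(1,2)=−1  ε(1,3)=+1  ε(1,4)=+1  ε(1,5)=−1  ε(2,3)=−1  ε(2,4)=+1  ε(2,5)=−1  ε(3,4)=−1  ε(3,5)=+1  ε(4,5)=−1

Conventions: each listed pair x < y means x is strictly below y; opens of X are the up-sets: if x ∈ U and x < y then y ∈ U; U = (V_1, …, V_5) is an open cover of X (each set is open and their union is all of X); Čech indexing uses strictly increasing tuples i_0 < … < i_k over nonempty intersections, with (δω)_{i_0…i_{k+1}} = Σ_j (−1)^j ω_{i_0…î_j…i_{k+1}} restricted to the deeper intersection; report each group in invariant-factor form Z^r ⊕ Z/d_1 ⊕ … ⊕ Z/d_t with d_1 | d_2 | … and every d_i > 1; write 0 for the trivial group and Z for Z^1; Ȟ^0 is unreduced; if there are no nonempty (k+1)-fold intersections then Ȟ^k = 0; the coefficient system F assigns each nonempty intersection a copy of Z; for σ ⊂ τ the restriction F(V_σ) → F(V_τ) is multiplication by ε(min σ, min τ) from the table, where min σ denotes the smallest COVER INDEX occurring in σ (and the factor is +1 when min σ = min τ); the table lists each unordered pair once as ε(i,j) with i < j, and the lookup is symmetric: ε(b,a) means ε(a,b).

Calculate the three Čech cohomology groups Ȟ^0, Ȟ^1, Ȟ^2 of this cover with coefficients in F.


Ȟ^0(U;F) ≅ Z, Ȟ^1(U;F) ≅ Z^2, Ȟ^2(U;F) ≅ 0

intersection data:
  V12={s} V13={q,u} V14={v} V15={p} V23={t} V45={r}
C dims 5,6; δ0: rk 4, SNF 1^4
Ȟ^0 = (5 − 4) − 0 = 1, so Ȟ^0 ≅ Z
Ȟ^1 = (6 − 0) − 4 = 2, so Ȟ^1 ≅ Z^2
Ȟ^2 = (0 − 0) − 0 = 0, so Ȟ^2 ≅ 0


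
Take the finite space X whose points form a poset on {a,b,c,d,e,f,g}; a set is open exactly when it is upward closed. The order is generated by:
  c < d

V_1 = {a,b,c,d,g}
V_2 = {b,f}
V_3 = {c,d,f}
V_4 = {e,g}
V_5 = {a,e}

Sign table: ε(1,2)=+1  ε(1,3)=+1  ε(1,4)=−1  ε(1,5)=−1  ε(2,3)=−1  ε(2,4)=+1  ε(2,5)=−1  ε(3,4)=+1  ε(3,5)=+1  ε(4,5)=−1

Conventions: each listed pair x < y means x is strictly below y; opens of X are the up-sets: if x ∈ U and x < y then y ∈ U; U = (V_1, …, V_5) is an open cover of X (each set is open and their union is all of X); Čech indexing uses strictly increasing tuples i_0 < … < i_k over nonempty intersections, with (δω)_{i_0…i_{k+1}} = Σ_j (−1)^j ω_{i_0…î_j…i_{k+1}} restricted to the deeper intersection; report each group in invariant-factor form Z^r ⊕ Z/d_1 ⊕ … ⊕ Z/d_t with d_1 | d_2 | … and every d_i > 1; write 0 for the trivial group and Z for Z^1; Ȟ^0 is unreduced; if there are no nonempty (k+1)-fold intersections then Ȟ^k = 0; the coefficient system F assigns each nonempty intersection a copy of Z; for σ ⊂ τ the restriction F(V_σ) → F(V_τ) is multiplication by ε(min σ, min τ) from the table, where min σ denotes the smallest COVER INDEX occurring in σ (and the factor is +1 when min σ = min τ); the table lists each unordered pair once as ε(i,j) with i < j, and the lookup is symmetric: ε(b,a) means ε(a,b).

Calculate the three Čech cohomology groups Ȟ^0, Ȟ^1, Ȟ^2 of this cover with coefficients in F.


Ȟ^0(U;F) ≅ 0,  Ȟ^1(U;F) ≅ Z ⊕ Z/2,  Ȟ^2(U;F) ≅ 0

nerve simplices:
  V12={b} V13={c,d} V14={g} V15={a} V23={f} V45={e}
C dims 5,6; δ0: rk 5, SNF 1^4·2
degree 0: 5−5−0 = 0 → Ȟ^0 ≅ 0
degree 1: 6−0−5 = 1 plus torsion [2] → Ȟ^1 ≅ Z ⊕ Z/2
degree 2: 0−0−0 = 0 → Ȟ^2 ≅ 0
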